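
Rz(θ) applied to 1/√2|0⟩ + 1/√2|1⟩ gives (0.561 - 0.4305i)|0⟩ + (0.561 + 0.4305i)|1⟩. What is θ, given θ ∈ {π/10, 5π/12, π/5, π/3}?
5π/12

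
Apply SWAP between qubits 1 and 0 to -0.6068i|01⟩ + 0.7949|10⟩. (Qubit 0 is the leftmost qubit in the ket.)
0.7949|01⟩ - 0.6068i|10⟩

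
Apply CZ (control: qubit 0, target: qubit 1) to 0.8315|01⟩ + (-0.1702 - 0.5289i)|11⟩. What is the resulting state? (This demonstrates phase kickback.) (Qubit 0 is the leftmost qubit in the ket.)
0.8315|01⟩ + (0.1702 + 0.5289i)|11⟩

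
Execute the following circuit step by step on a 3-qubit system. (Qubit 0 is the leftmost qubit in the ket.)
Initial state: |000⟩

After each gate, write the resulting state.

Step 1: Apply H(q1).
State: 1/√2|000⟩ + 1/√2|010⟩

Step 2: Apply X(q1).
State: 1/√2|000⟩ + 1/√2|010⟩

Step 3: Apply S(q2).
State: 1/√2|000⟩ + 1/√2|010⟩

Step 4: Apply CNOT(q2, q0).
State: 1/√2|000⟩ + 1/√2|010⟩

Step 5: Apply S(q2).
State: 1/√2|000⟩ + 1/√2|010⟩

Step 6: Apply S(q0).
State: 1/√2|000⟩ + 1/√2|010⟩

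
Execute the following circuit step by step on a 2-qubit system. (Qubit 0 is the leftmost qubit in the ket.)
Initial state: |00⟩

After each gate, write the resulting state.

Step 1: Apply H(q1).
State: 1/√2|00⟩ + 1/√2|01⟩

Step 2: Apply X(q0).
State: 1/√2|10⟩ + 1/√2|11⟩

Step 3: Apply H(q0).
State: 1/2|00⟩ + 1/2|01⟩ - 1/2|10⟩ - 1/2|11⟩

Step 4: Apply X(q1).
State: 1/2|00⟩ + 1/2|01⟩ - 1/2|10⟩ - 1/2|11⟩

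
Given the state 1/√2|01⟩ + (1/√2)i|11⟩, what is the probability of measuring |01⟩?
1/2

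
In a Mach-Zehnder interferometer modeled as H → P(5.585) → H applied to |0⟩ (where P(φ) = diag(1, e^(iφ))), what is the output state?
(0.883 - 0.3214i)|0⟩ + (0.117 + 0.3214i)|1⟩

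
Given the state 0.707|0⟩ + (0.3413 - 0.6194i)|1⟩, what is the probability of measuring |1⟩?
0.5001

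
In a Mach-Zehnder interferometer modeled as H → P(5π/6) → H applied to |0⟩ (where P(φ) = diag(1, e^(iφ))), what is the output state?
(0.06699 + 0.25i)|0⟩ + (0.933 - 0.25i)|1⟩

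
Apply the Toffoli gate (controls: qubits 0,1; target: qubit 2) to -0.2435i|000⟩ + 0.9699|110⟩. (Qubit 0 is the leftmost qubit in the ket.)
-0.2435i|000⟩ + 0.9699|111⟩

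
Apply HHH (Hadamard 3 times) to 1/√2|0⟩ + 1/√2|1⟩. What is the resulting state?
|0⟩

H² = I, so H^3 = H: a single Hadamard. With (a, b) = (1/√2, 1/√2), H gives ((a + b)/√2, (a − b)/√2) = (1, 0).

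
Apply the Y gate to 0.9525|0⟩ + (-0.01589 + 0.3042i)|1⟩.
(0.3042 + 0.01589i)|0⟩ + 0.9525i|1⟩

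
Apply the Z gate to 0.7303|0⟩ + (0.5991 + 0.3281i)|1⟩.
0.7303|0⟩ + (-0.5991 - 0.3281i)|1⟩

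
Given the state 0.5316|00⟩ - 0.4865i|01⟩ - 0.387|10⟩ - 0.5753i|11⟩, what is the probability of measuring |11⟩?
0.331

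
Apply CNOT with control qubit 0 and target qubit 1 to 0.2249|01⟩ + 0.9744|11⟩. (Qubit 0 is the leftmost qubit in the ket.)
0.2249|01⟩ + 0.9744|10⟩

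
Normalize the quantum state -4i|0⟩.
-i|0⟩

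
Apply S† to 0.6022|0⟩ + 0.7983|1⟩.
0.6022|0⟩ - 0.7983i|1⟩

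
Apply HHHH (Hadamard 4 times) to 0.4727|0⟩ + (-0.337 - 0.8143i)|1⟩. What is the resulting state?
0.4727|0⟩ + (-0.337 - 0.8143i)|1⟩

H² = I, so an even number of Hadamards cancels: H^4 = I and the state is unchanged.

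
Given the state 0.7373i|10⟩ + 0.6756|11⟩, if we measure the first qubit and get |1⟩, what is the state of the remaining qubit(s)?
0.7373i|0⟩ + 0.6756|1⟩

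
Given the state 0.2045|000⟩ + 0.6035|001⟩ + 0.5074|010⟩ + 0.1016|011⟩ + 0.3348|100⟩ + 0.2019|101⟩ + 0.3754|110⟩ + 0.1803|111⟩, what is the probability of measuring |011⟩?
0.01032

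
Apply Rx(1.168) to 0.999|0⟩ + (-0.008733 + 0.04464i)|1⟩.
(0.858 + 0.004815i)|0⟩ + (-0.007286 - 0.5136i)|1⟩

Rx(1.168) = [[cos(θ/2), −i·sin(θ/2)], [−i·sin(θ/2), cos(θ/2)]]; θ = 1.168, cos(θ/2) ≈ 0.834264, sin(θ/2) ≈ 0.551365.
With a = amp(|0⟩) = 0.999 and b = amp(|1⟩) = (-0.008733 + 0.04464i):
new amp(|0⟩) = (0.834264)·a + (-0.551365i)·b = (0.858 + 0.004815i)
new amp(|1⟩) = (-0.551365i)·a + (0.834264)·b = (-0.007286 - 0.5136i)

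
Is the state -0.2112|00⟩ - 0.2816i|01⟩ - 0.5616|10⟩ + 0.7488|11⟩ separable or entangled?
Entangled

Writing the state as a|00⟩ + b|01⟩ + c|10⟩ + d|11⟩, it is a product state iff ad − bc = 0.
Here (a, b, c, d) = (-0.2112, -0.2816i, -0.5616, 0.7488): ad − bc = (-0.2112)(0.7488) − (-0.2816i)(-0.5616) = (-0.1581 - 0.1581i) ≠ 0, so the state is entangled.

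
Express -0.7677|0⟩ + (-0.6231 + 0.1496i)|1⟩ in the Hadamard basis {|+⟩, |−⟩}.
(-0.9834 + 0.1058i)|+⟩ + (-0.1022 - 0.1058i)|−⟩

With |ψ⟩ = α|0⟩ + β|1⟩, the Hadamard-basis coefficients are ⟨+|ψ⟩ = (α + β)/√2 and ⟨−|ψ⟩ = (α − β)/√2.
Here α = -0.7677, β = (-0.6231 + 0.1496i): (α + β)/√2 = (-0.9834 + 0.1058i), (α − β)/√2 = (-0.1022 - 0.1058i).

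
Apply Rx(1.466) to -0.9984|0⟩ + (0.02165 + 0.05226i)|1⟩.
(-0.707 - 0.01449i)|0⟩ + (0.01609 + 0.7069i)|1⟩

Rx(1.466) = [[cos(θ/2), −i·sin(θ/2)], [−i·sin(θ/2), cos(θ/2)]]; θ = 1.466, cos(θ/2) ≈ 0.74317, sin(θ/2) ≈ 0.669102.
With a = amp(|0⟩) = -0.9984 and b = amp(|1⟩) = (0.02165 + 0.05226i):
new amp(|0⟩) = (0.74317)·a + (-0.669102i)·b = (-0.707 - 0.01449i)
new amp(|1⟩) = (-0.669102i)·a + (0.74317)·b = (0.01609 + 0.7069i)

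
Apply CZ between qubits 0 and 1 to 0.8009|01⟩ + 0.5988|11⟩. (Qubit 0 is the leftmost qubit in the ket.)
0.8009|01⟩ - 0.5988|11⟩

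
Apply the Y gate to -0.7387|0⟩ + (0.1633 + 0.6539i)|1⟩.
(0.6539 - 0.1633i)|0⟩ - 0.7387i|1⟩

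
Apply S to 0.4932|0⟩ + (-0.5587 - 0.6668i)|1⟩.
0.4932|0⟩ + (0.6668 - 0.5587i)|1⟩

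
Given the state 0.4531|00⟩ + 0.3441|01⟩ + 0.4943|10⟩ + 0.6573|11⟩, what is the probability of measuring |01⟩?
0.1184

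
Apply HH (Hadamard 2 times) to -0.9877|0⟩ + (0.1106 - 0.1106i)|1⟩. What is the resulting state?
-0.9877|0⟩ + (0.1106 - 0.1106i)|1⟩

H² = I, so an even number of Hadamards cancels: H^2 = I and the state is unchanged.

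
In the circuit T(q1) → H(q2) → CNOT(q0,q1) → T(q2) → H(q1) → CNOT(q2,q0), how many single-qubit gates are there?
4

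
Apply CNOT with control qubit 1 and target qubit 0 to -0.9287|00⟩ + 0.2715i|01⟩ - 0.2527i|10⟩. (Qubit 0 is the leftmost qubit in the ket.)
-0.9287|00⟩ - 0.2527i|10⟩ + 0.2715i|11⟩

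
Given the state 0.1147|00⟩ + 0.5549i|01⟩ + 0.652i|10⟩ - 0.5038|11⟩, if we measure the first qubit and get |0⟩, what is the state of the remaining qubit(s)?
0.2024|0⟩ + 0.9793i|1⟩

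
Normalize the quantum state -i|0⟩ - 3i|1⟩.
-0.3162i|0⟩ - 0.9487i|1⟩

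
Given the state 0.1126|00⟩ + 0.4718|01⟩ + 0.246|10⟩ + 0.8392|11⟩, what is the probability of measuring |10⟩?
0.06052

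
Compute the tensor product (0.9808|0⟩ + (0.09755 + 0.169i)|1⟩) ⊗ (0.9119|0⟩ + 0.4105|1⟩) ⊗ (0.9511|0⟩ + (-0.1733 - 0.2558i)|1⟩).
0.8507|000⟩ + (-0.155 - 0.2288i)|001⟩ + 0.3829|010⟩ + (-0.06977 - 0.103i)|011⟩ + (0.08461 + 0.1466i)|100⟩ + (0.02401 - 0.04946i)|101⟩ + (0.03809 + 0.06598i)|110⟩ + (0.01081 - 0.02227i)|111⟩

amp(|b₁b₂…⟩) = product of the factor amplitudes for bits b₁, b₂, …; only kets whose every factor amplitude is nonzero survive.
|000⟩: (0.9808)(0.9119)(0.9511) = 0.8507
|001⟩: (0.9808)(0.9119)(-0.1733 - 0.2558i) = (-0.155 - 0.2288i)
|010⟩: (0.9808)(0.4105)(0.9511) = 0.3829
|011⟩: (0.9808)(0.4105)(-0.1733 - 0.2558i) = (-0.06977 - 0.103i)
|100⟩: (0.09755 + 0.169i)(0.9119)(0.9511) = (0.08461 + 0.1466i)
|101⟩: (0.09755 + 0.169i)(0.9119)(-0.1733 - 0.2558i) = (0.02401 - 0.04946i)
|110⟩: (0.09755 + 0.169i)(0.4105)(0.9511) = (0.03809 + 0.06598i)
|111⟩: (0.09755 + 0.169i)(0.4105)(-0.1733 - 0.2558i) = (0.01081 - 0.02227i)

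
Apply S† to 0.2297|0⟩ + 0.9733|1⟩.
0.2297|0⟩ - 0.9733i|1⟩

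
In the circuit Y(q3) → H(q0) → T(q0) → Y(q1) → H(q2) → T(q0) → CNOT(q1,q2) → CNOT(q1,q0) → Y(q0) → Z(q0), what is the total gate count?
10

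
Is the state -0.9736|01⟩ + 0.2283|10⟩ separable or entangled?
Entangled

Writing the state as a|00⟩ + b|01⟩ + c|10⟩ + d|11⟩, it is a product state iff ad − bc = 0.
Here (a, b, c, d) = (0, -0.9736, 0.2283, 0): ad − bc = (0)(0) − (-0.9736)(0.2283) = 0.2223 ≠ 0, so the state is entangled.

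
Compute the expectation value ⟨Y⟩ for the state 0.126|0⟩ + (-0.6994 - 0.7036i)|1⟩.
-0.1773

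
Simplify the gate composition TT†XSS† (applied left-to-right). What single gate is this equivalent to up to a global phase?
X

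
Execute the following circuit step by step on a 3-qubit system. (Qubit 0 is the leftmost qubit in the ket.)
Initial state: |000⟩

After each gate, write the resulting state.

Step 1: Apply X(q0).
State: |100⟩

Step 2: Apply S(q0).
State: i|100⟩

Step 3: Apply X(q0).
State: i|000⟩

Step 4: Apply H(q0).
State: (1/√2)i|000⟩ + (1/√2)i|100⟩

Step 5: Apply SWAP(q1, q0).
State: (1/√2)i|000⟩ + (1/√2)i|010⟩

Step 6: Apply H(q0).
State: (1/2)i|000⟩ + (1/2)i|010⟩ + (1/2)i|100⟩ + (1/2)i|110⟩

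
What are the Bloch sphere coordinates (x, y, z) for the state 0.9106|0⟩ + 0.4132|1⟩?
(0.7525, 0, 0.6585)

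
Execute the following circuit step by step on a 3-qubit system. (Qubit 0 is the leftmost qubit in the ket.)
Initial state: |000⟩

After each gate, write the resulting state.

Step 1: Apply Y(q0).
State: i|100⟩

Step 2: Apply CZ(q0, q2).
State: i|100⟩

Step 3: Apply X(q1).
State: i|110⟩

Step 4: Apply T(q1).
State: (-1/√2 + (1/√2)i)|110⟩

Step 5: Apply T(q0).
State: -|110⟩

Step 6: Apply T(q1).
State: (-1/√2 - (1/√2)i)|110⟩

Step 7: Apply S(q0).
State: (1/√2 - (1/√2)i)|110⟩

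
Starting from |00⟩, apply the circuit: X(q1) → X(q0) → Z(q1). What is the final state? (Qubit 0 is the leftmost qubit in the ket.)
-|11⟩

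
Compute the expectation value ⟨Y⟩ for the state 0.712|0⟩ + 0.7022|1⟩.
0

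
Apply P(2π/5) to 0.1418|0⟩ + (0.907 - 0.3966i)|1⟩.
0.1418|0⟩ + (0.6575 + 0.7401i)|1⟩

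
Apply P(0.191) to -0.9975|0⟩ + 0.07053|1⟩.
-0.9975|0⟩ + (0.06925 + 0.01339i)|1⟩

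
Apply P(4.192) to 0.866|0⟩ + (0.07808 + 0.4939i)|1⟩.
0.866|0⟩ + (0.3897 - 0.3133i)|1⟩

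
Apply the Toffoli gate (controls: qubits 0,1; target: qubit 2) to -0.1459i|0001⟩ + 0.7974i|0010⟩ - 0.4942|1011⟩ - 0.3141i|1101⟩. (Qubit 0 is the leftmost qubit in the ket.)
-0.1459i|0001⟩ + 0.7974i|0010⟩ - 0.4942|1011⟩ - 0.3141i|1111⟩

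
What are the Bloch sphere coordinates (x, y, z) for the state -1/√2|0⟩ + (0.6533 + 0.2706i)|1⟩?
(-0.9239, -0.3827, -0.00002525)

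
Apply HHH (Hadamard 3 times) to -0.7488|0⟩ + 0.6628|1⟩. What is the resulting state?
-0.06081|0⟩ - 0.9982|1⟩

H² = I, so H^3 = H: a single Hadamard. With (a, b) = (-0.7488, 0.6628), H gives ((a + b)/√2, (a − b)/√2) = (-0.06081, -0.9982).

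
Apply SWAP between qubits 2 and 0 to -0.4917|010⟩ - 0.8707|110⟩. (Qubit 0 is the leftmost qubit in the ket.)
-0.4917|010⟩ - 0.8707|011⟩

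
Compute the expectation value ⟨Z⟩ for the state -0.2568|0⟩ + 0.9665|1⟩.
-0.8682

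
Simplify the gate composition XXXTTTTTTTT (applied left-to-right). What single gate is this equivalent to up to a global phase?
X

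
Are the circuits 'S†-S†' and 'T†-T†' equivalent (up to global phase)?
No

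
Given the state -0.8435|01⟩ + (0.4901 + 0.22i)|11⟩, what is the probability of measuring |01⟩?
0.7115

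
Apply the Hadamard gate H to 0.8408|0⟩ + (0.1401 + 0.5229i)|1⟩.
(0.6936 + 0.3697i)|0⟩ + (0.4955 - 0.3697i)|1⟩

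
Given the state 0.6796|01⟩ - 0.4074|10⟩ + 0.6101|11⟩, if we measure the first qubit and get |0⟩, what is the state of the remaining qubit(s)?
|1⟩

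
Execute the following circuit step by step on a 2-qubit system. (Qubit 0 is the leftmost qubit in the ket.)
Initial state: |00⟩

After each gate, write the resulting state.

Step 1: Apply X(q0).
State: |10⟩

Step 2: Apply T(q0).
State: (1/√2 + (1/√2)i)|10⟩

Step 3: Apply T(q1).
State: (1/√2 + (1/√2)i)|10⟩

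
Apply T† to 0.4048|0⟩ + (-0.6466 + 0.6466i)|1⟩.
0.4048|0⟩ + 0.9144i|1⟩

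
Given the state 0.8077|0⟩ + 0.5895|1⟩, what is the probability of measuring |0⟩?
0.6524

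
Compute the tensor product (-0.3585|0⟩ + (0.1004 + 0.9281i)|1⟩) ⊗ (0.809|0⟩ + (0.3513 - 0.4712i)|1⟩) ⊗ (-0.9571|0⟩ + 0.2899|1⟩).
0.2776|000⟩ - 0.08408|001⟩ + (0.1205 - 0.1617i)|010⟩ + (-0.03651 + 0.04897i)|011⟩ + (-0.07774 - 0.7186i)|100⟩ + (0.02355 + 0.2177i)|101⟩ + (-0.4523 - 0.2668i)|110⟩ + (0.137 + 0.0808i)|111⟩

amp(|b₁b₂…⟩) = product of the factor amplitudes for bits b₁, b₂, …; only kets whose every factor amplitude is nonzero survive.
|000⟩: (-0.3585)(0.809)(-0.9571) = 0.2776
|001⟩: (-0.3585)(0.809)(0.2899) = -0.08408
|010⟩: (-0.3585)(0.3513 - 0.4712i)(-0.9571) = (0.1205 - 0.1617i)
|011⟩: (-0.3585)(0.3513 - 0.4712i)(0.2899) = (-0.03651 + 0.04897i)
|100⟩: (0.1004 + 0.9281i)(0.809)(-0.9571) = (-0.07774 - 0.7186i)
|101⟩: (0.1004 + 0.9281i)(0.809)(0.2899) = (0.02355 + 0.2177i)
|110⟩: (0.1004 + 0.9281i)(0.3513 - 0.4712i)(-0.9571) = (-0.4523 - 0.2668i)
|111⟩: (0.1004 + 0.9281i)(0.3513 - 0.4712i)(0.2899) = (0.137 + 0.0808i)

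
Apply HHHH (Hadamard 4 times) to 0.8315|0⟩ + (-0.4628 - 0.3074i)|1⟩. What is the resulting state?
0.8315|0⟩ + (-0.4628 - 0.3074i)|1⟩

H² = I, so an even number of Hadamards cancels: H^4 = I and the state is unchanged.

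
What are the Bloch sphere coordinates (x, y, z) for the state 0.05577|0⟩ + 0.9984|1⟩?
(0.1114, 0, -0.9937)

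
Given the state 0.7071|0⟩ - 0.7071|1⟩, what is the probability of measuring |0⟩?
0.5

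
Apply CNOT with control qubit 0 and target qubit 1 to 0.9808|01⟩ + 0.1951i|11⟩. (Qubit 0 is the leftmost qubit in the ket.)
0.9808|01⟩ + 0.1951i|10⟩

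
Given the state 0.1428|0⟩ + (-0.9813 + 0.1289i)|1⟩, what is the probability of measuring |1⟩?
0.9796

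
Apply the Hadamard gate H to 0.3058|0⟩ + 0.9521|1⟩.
0.8895|0⟩ - 0.457|1⟩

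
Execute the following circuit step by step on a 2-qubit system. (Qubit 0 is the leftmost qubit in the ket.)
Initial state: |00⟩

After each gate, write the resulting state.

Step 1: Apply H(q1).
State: 1/√2|00⟩ + 1/√2|01⟩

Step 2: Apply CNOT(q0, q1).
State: 1/√2|00⟩ + 1/√2|01⟩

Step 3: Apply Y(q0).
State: (1/√2)i|10⟩ + (1/√2)i|11⟩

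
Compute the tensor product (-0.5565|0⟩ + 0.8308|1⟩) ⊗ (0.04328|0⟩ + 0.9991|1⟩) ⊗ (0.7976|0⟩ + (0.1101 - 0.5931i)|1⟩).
-0.01921|000⟩ + (-0.002652 + 0.01429i)|001⟩ - 0.4435|010⟩ + (-0.06122 + 0.3298i)|011⟩ + 0.02868|100⟩ + (0.003959 - 0.02133i)|101⟩ + 0.662|110⟩ + (0.09139 - 0.4923i)|111⟩

amp(|b₁b₂…⟩) = product of the factor amplitudes for bits b₁, b₂, …; only kets whose every factor amplitude is nonzero survive.
|000⟩: (-0.5565)(0.04328)(0.7976) = -0.01921
|001⟩: (-0.5565)(0.04328)(0.1101 - 0.5931i) = (-0.002652 + 0.01429i)
|010⟩: (-0.5565)(0.9991)(0.7976) = -0.4435
|011⟩: (-0.5565)(0.9991)(0.1101 - 0.5931i) = (-0.06122 + 0.3298i)
|100⟩: (0.8308)(0.04328)(0.7976) = 0.02868
|101⟩: (0.8308)(0.04328)(0.1101 - 0.5931i) = (0.003959 - 0.02133i)
|110⟩: (0.8308)(0.9991)(0.7976) = 0.662
|111⟩: (0.8308)(0.9991)(0.1101 - 0.5931i) = (0.09139 - 0.4923i)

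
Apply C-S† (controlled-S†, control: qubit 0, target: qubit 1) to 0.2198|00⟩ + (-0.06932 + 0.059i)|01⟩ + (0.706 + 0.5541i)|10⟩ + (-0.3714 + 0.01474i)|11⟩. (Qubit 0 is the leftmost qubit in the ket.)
0.2198|00⟩ + (-0.06932 + 0.059i)|01⟩ + (0.706 + 0.5541i)|10⟩ + (0.01474 + 0.3714i)|11⟩

C-S† leaves the control-|0⟩ kets |00⟩, |01⟩ unchanged and applies S† to qubit 1 on the control-|1⟩ pair (|10⟩, |11⟩).
S† = [[1, 0], [0, -i]].
With a = amp(|10⟩) = (0.706 + 0.5541i) and b = amp(|11⟩) = (-0.3714 + 0.01474i):
new amp(|10⟩) = (1)·a = (0.706 + 0.5541i)
new amp(|11⟩) = (-i)·b = (0.01474 + 0.3714i)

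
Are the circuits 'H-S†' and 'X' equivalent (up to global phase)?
No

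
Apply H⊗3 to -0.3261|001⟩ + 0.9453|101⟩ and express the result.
0.2189|000⟩ - 0.2189|001⟩ + 0.2189|010⟩ - 0.2189|011⟩ - 0.4495|100⟩ + 0.4495|101⟩ - 0.4495|110⟩ + 0.4495|111⟩

H⊗3 gives amp(|y⟩) = (1/2√2) Σ_x (−1)^(x·y) amp(|x⟩), where x·y is the number of positions in which both x and y have a 1.
|000⟩: (-0.3261 + 0.9453)/(2√2) = 0.2189
|001⟩: (0.3261 - 0.9453)/(2√2) = -0.2189
|010⟩: (-0.3261 + 0.9453)/(2√2) = 0.2189
|011⟩: (0.3261 - 0.9453)/(2√2) = -0.2189
|100⟩: (-0.3261 - 0.9453)/(2√2) = -0.4495
|101⟩: (0.3261 + 0.9453)/(2√2) = 0.4495
|110⟩: (-0.3261 - 0.9453)/(2√2) = -0.4495
|111⟩: (0.3261 + 0.9453)/(2√2) = 0.4495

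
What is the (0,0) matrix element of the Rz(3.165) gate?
(-0.0117 - 0.9999i)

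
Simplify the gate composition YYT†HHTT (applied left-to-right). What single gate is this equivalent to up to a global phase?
T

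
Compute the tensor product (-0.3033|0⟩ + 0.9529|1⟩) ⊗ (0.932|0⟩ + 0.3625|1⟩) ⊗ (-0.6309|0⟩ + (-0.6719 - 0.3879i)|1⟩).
0.1783|000⟩ + (0.1899 + 0.1096i)|001⟩ + 0.06937|010⟩ + (0.07387 + 0.04265i)|011⟩ - 0.5603|100⟩ + (-0.5967 - 0.3445i)|101⟩ - 0.2179|110⟩ + (-0.2321 - 0.134i)|111⟩

amp(|b₁b₂…⟩) = product of the factor amplitudes for bits b₁, b₂, …; only kets whose every factor amplitude is nonzero survive.
|000⟩: (-0.3033)(0.932)(-0.6309) = 0.1783
|001⟩: (-0.3033)(0.932)(-0.6719 - 0.3879i) = (0.1899 + 0.1096i)
|010⟩: (-0.3033)(0.3625)(-0.6309) = 0.06937
|011⟩: (-0.3033)(0.3625)(-0.6719 - 0.3879i) = (0.07387 + 0.04265i)
|100⟩: (0.9529)(0.932)(-0.6309) = -0.5603
|101⟩: (0.9529)(0.932)(-0.6719 - 0.3879i) = (-0.5967 - 0.3445i)
|110⟩: (0.9529)(0.3625)(-0.6309) = -0.2179
|111⟩: (0.9529)(0.3625)(-0.6719 - 0.3879i) = (-0.2321 - 0.134i)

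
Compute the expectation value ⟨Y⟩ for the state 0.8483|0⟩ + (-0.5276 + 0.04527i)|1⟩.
0.07681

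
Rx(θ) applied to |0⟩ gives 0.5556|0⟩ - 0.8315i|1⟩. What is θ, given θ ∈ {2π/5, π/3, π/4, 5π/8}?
5π/8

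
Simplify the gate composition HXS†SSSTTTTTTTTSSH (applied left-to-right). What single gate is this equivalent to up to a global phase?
Z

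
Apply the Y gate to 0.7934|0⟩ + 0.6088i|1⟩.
0.6088|0⟩ + 0.7934i|1⟩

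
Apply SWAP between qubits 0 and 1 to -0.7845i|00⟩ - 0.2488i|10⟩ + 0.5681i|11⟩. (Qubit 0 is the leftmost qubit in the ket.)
-0.7845i|00⟩ - 0.2488i|01⟩ + 0.5681i|11⟩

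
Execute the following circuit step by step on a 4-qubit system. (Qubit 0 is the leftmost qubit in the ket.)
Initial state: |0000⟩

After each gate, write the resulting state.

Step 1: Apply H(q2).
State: 1/√2|0000⟩ + 1/√2|0010⟩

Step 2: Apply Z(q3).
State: 1/√2|0000⟩ + 1/√2|0010⟩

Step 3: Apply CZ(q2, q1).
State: 1/√2|0000⟩ + 1/√2|0010⟩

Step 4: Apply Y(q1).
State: (1/√2)i|0100⟩ + (1/√2)i|0110⟩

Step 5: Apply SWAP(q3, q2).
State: (1/√2)i|0100⟩ + (1/√2)i|0101⟩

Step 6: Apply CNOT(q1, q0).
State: (1/√2)i|1100⟩ + (1/√2)i|1101⟩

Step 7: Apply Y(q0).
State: 1/√2|0100⟩ + 1/√2|0101⟩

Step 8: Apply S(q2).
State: 1/√2|0100⟩ + 1/√2|0101⟩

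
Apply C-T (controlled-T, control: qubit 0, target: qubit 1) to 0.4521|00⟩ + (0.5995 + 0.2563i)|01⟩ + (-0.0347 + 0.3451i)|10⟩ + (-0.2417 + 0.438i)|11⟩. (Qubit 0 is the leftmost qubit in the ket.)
0.4521|00⟩ + (0.5995 + 0.2563i)|01⟩ + (-0.0347 + 0.3451i)|10⟩ + (-0.4806 + 0.1388i)|11⟩

C-T leaves the control-|0⟩ kets |00⟩, |01⟩ unchanged and applies T to qubit 1 on the control-|1⟩ pair (|10⟩, |11⟩).
T = [[1, 0], [0, (1/√2 + (1/√2)i)]].
With a = amp(|10⟩) = (-0.0347 + 0.3451i) and b = amp(|11⟩) = (-0.2417 + 0.438i):
new amp(|10⟩) = (1)·a = (-0.0347 + 0.3451i)
new amp(|11⟩) = (1/√2 + (1/√2)i)·b = (-0.4806 + 0.1388i)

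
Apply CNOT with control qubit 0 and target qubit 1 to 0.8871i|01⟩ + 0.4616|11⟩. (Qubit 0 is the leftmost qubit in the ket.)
0.8871i|01⟩ + 0.4616|10⟩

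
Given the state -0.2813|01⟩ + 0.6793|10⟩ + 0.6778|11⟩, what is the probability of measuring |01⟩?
0.07913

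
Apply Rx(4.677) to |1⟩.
-0.7195i|0⟩ - 0.6945|1⟩

Rx(4.677) = [[cos(θ/2), −i·sin(θ/2)], [−i·sin(θ/2), cos(θ/2)]]; θ = 4.677, cos(θ/2) ≈ -0.694485, sin(θ/2) ≈ 0.719507.
With a = amp(|0⟩) = 0 and b = amp(|1⟩) = 1:
new amp(|0⟩) = (-0.694485)·a + (-0.719507i)·b = -0.7195i
new amp(|1⟩) = (-0.719507i)·a + (-0.694485)·b = -0.6945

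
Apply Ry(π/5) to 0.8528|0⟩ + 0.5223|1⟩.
0.6497|0⟩ + 0.7603|1⟩

Ry(π/5) = [[cos(θ/2), −sin(θ/2)], [sin(θ/2), cos(θ/2)]]; θ = π/5, cos(θ/2) ≈ 0.951057, sin(θ/2) ≈ 0.309017.
With a = amp(|0⟩) = 0.8528 and b = amp(|1⟩) = 0.5223:
new amp(|0⟩) = (0.951057)·a + (-0.309017)·b = 0.6497
new amp(|1⟩) = (0.309017)·a + (0.951057)·b = 0.7603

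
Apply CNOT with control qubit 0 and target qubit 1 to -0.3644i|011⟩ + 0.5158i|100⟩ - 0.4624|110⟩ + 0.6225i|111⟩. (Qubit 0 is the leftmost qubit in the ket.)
-0.3644i|011⟩ - 0.4624|100⟩ + 0.6225i|101⟩ + 0.5158i|110⟩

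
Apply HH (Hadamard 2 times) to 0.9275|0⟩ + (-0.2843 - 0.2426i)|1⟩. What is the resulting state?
0.9275|0⟩ + (-0.2843 - 0.2426i)|1⟩

H² = I, so an even number of Hadamards cancels: H^2 = I and the state is unchanged.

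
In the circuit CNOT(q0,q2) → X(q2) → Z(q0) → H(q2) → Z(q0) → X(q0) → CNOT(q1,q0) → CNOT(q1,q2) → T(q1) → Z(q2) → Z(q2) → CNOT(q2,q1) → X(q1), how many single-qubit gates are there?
9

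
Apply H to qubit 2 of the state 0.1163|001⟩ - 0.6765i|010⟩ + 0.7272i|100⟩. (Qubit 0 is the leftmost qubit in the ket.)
0.08224|000⟩ - 0.08224|001⟩ - 0.4784i|010⟩ - 0.4784i|011⟩ + 0.5142i|100⟩ + 0.5142i|101⟩

H on qubit 2 mixes each pair of kets that differ only in qubit 2: amplitudes (a, b) of (|…0…⟩, |…1…⟩) become ((a + b)/√2, (a − b)/√2). Kets absent from the input have amplitude 0.
(|000⟩, |001⟩): (a, b) = (0, 0.1163) → (0.08224, -0.08224)
(|010⟩, |011⟩): (a, b) = (-0.6765i, 0) → (-0.4784i, -0.4784i)
(|100⟩, |101⟩): (a, b) = (0.7272i, 0) → (0.5142i, 0.5142i)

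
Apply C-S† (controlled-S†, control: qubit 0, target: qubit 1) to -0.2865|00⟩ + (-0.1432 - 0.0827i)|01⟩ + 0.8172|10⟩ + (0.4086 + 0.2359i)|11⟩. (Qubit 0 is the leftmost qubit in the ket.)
-0.2865|00⟩ + (-0.1432 - 0.0827i)|01⟩ + 0.8172|10⟩ + (0.2359 - 0.4086i)|11⟩

C-S† leaves the control-|0⟩ kets |00⟩, |01⟩ unchanged and applies S† to qubit 1 on the control-|1⟩ pair (|10⟩, |11⟩).
S† = [[1, 0], [0, -i]].
With a = amp(|10⟩) = 0.8172 and b = amp(|11⟩) = (0.4086 + 0.2359i):
new amp(|10⟩) = (1)·a = 0.8172
new amp(|11⟩) = (-i)·b = (0.2359 - 0.4086i)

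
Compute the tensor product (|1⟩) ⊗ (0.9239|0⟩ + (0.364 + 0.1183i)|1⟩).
0.9239|10⟩ + (0.364 + 0.1183i)|11⟩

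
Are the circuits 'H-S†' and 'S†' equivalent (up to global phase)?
No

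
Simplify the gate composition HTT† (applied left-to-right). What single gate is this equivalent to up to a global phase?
H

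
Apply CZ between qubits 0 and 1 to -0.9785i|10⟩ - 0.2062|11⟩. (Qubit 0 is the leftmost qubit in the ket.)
-0.9785i|10⟩ + 0.2062|11⟩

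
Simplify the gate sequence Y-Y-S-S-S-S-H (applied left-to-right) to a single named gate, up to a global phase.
H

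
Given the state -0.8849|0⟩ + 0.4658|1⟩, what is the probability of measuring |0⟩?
0.783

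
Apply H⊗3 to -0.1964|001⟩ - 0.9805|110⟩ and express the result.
-0.4161|000⟩ - 0.2772|001⟩ + 0.2772|010⟩ + 0.4161|011⟩ + 0.2772|100⟩ + 0.4161|101⟩ - 0.4161|110⟩ - 0.2772|111⟩

H⊗3 gives amp(|y⟩) = (1/2√2) Σ_x (−1)^(x·y) amp(|x⟩), where x·y is the number of positions in which both x and y have a 1.
|000⟩: (-0.1964 - 0.9805)/(2√2) = -0.4161
|001⟩: (0.1964 - 0.9805)/(2√2) = -0.2772
|010⟩: (-0.1964 + 0.9805)/(2√2) = 0.2772
|011⟩: (0.1964 + 0.9805)/(2√2) = 0.4161
|100⟩: (-0.1964 + 0.9805)/(2√2) = 0.2772
|101⟩: (0.1964 + 0.9805)/(2√2) = 0.4161
|110⟩: (-0.1964 - 0.9805)/(2√2) = -0.4161
|111⟩: (0.1964 - 0.9805)/(2√2) = -0.2772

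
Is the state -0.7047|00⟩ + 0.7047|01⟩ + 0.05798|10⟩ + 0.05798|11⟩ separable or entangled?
Entangled

Writing the state as a|00⟩ + b|01⟩ + c|10⟩ + d|11⟩, it is a product state iff ad − bc = 0.
Here (a, b, c, d) = (-0.7047, 0.7047, 0.05798, 0.05798): ad − bc = (-0.7047)(0.05798) − (0.7047)(0.05798) = -0.08172 ≠ 0, so the state is entangled.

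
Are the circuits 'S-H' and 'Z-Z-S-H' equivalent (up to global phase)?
Yes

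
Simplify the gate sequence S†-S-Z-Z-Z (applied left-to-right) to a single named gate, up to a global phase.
Z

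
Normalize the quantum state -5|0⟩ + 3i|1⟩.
-0.8575|0⟩ + 0.5145i|1⟩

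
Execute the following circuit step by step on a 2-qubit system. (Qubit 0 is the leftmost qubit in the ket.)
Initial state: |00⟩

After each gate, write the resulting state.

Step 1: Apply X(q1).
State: |01⟩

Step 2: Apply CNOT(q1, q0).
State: |11⟩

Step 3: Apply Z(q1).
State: -|11⟩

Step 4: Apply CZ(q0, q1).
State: |11⟩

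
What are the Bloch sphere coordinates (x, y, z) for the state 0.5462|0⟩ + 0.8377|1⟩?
(0.9151, 0, -0.4034)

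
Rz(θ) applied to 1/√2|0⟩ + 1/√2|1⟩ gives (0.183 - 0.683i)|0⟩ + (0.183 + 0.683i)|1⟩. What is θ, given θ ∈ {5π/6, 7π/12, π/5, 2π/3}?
5π/6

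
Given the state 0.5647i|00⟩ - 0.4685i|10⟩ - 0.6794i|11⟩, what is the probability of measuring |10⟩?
0.2195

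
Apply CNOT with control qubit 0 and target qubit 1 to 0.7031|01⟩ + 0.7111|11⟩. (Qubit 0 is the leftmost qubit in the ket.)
0.7031|01⟩ + 0.7111|10⟩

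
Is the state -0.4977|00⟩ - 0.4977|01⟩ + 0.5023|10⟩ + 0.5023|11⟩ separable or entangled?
Separable

Writing the state as a|00⟩ + b|01⟩ + c|10⟩ + d|11⟩, it is a product state iff ad − bc = 0.
Here (a, b, c, d) = (-0.4977, -0.4977, 0.5023, 0.5023): ad − bc = (-0.4977)(0.5023) − (-0.4977)(0.5023) = 0, so the state is separable.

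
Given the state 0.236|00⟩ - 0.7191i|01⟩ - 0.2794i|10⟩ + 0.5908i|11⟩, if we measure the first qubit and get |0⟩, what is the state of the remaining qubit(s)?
0.3118|0⟩ - 0.9501i|1⟩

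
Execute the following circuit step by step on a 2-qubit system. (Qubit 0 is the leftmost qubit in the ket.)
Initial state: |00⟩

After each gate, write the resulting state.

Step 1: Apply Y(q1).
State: i|01⟩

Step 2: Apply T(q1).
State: (-1/√2 + (1/√2)i)|01⟩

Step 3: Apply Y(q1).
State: (1/√2 + (1/√2)i)|00⟩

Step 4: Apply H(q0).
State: (1/2 + (1/2)i)|00⟩ + (1/2 + (1/2)i)|10⟩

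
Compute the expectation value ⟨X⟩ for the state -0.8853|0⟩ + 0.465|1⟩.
-0.8233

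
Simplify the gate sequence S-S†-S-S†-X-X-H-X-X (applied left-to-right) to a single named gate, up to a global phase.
H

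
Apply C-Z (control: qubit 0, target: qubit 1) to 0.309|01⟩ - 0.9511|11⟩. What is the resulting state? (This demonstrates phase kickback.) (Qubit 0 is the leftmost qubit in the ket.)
0.309|01⟩ + 0.9511|11⟩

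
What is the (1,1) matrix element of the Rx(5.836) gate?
-0.9751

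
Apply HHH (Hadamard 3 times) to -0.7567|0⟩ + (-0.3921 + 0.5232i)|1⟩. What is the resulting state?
(-0.8123 + 0.37i)|0⟩ + (-0.2578 - 0.37i)|1⟩

H² = I, so H^3 = H: a single Hadamard. With (a, b) = (-0.7567, (-0.3921 + 0.5232i)), H gives ((a + b)/√2, (a − b)/√2) = ((-0.8123 + 0.37i), (-0.2578 - 0.37i)).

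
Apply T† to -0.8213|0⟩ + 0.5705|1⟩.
-0.8213|0⟩ + (0.4034 - 0.4034i)|1⟩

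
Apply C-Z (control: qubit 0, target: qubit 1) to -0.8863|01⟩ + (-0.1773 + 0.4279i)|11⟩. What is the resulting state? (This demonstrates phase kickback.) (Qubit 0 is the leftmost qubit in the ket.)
-0.8863|01⟩ + (0.1773 - 0.4279i)|11⟩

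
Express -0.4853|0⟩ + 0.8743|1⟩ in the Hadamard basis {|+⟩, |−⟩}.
0.2751|+⟩ - 0.9614|−⟩

With |ψ⟩ = α|0⟩ + β|1⟩, the Hadamard-basis coefficients are ⟨+|ψ⟩ = (α + β)/√2 and ⟨−|ψ⟩ = (α − β)/√2.
Here α = -0.4853, β = 0.8743: (α + β)/√2 = 0.2751, (α − β)/√2 = -0.9614.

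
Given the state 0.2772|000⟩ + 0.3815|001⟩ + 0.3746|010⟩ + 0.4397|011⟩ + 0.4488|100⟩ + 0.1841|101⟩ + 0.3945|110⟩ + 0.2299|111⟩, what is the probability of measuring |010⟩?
0.1403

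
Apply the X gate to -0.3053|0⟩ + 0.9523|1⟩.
0.9523|0⟩ - 0.3053|1⟩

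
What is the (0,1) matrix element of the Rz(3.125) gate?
0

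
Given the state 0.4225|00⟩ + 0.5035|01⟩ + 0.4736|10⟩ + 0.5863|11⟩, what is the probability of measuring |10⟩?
0.2243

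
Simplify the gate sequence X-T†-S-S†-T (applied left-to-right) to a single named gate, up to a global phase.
X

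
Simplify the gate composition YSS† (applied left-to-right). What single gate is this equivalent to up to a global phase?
Y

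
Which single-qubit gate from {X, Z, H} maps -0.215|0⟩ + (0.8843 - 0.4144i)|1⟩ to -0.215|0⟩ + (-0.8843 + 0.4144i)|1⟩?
Z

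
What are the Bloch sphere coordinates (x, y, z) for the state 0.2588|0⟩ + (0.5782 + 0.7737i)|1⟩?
(0.2993, 0.4005, -0.8659)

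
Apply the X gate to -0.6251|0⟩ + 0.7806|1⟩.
0.7806|0⟩ - 0.6251|1⟩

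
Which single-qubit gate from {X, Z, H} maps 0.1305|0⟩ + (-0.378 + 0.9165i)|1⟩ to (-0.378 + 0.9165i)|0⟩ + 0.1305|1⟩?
X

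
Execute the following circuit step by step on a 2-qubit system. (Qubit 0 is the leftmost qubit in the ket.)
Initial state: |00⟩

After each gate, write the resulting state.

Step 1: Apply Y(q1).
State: i|01⟩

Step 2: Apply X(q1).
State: i|00⟩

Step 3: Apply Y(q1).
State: -|01⟩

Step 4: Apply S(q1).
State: -i|01⟩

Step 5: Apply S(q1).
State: |01⟩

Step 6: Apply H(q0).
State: 1/√2|01⟩ + 1/√2|11⟩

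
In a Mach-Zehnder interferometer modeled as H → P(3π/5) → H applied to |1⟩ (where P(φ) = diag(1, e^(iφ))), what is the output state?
(0.6545 - 0.4755i)|0⟩ + (0.3455 + 0.4755i)|1⟩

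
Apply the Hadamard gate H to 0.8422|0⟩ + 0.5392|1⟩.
0.9768|0⟩ + 0.2143|1⟩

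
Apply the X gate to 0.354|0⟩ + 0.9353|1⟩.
0.9353|0⟩ + 0.354|1⟩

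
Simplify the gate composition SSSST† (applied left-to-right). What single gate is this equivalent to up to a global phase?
T†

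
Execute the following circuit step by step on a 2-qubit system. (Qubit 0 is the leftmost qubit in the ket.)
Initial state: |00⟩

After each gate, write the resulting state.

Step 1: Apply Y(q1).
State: i|01⟩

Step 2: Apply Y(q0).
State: -|11⟩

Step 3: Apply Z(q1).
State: |11⟩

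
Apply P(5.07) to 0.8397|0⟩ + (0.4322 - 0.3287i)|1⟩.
0.8397|0⟩ + (-0.1566 - 0.5199i)|1⟩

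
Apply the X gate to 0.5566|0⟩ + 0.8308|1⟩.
0.8308|0⟩ + 0.5566|1⟩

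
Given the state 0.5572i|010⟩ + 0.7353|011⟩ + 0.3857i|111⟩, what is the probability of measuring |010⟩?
0.3105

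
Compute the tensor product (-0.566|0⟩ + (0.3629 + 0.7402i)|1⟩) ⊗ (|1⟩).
-0.566|01⟩ + (0.3629 + 0.7402i)|11⟩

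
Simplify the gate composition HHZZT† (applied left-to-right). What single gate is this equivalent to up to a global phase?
T†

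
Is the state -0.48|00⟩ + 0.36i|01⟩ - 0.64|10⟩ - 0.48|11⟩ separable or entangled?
Entangled

Writing the state as a|00⟩ + b|01⟩ + c|10⟩ + d|11⟩, it is a product state iff ad − bc = 0.
Here (a, b, c, d) = (-0.48, 0.36i, -0.64, -0.48): ad − bc = (-0.48)(-0.48) − (0.36i)(-0.64) = (0.2304 + 0.2304i) ≠ 0, so the state is entangled.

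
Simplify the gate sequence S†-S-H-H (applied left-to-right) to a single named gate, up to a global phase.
I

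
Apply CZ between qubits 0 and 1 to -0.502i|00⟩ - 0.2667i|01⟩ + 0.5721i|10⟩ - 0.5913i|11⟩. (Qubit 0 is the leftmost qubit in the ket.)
-0.502i|00⟩ - 0.2667i|01⟩ + 0.5721i|10⟩ + 0.5913i|11⟩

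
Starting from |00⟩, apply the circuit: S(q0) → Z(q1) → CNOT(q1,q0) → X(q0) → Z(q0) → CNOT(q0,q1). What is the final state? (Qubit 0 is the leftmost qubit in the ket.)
-|11⟩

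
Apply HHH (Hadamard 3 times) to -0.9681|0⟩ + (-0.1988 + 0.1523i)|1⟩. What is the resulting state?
(-0.8251 + 0.1077i)|0⟩ + (-0.544 - 0.1077i)|1⟩

H² = I, so H^3 = H: a single Hadamard. With (a, b) = (-0.9681, (-0.1988 + 0.1523i)), H gives ((a + b)/√2, (a − b)/√2) = ((-0.8251 + 0.1077i), (-0.544 - 0.1077i)).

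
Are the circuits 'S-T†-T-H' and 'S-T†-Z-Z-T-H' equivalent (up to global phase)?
Yes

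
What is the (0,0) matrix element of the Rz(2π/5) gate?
(0.809 - 0.5878i)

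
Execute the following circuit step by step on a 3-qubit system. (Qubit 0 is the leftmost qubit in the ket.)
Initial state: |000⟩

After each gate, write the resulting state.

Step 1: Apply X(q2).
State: |001⟩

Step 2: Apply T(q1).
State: |001⟩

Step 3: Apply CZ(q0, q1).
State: |001⟩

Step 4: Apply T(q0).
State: |001⟩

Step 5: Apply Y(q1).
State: i|011⟩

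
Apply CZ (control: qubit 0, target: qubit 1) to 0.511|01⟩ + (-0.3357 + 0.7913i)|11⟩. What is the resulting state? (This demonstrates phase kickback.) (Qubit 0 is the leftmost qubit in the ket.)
0.511|01⟩ + (0.3357 - 0.7913i)|11⟩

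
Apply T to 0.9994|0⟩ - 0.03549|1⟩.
0.9994|0⟩ + (-0.0251 - 0.0251i)|1⟩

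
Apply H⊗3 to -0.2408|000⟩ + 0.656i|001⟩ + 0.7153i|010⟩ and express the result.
(-0.08514 + 0.4848i)|000⟩ + (-0.08514 + 0.02097i)|001⟩ + (-0.08514 - 0.02097i)|010⟩ + (-0.08514 - 0.4848i)|011⟩ + (-0.08514 + 0.4848i)|100⟩ + (-0.08514 + 0.02097i)|101⟩ + (-0.08514 - 0.02097i)|110⟩ + (-0.08514 - 0.4848i)|111⟩

H⊗3 gives amp(|y⟩) = (1/2√2) Σ_x (−1)^(x·y) amp(|x⟩), where x·y is the number of positions in which both x and y have a 1.
|000⟩: (-0.2408 + 0.656i + 0.7153i)/(2√2) = (-0.08514 + 0.4848i)
|001⟩: (-0.2408 - 0.656i + 0.7153i)/(2√2) = (-0.08514 + 0.02097i)
|010⟩: (-0.2408 + 0.656i - 0.7153i)/(2√2) = (-0.08514 - 0.02097i)
|011⟩: (-0.2408 - 0.656i - 0.7153i)/(2√2) = (-0.08514 - 0.4848i)
|100⟩: (-0.2408 + 0.656i + 0.7153i)/(2√2) = (-0.08514 + 0.4848i)
|101⟩: (-0.2408 - 0.656i + 0.7153i)/(2√2) = (-0.08514 + 0.02097i)
|110⟩: (-0.2408 + 0.656i - 0.7153i)/(2√2) = (-0.08514 - 0.02097i)
|111⟩: (-0.2408 - 0.656i - 0.7153i)/(2√2) = (-0.08514 - 0.4848i)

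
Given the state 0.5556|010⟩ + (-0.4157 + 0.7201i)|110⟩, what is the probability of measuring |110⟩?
0.6914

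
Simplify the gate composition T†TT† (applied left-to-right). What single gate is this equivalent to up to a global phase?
T†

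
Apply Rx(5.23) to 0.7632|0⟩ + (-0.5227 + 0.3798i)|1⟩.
(-0.4689 + 0.2627i)|0⟩ + (0.4519 - 0.7119i)|1⟩

Rx(5.23) = [[cos(θ/2), −i·sin(θ/2)], [−i·sin(θ/2), cos(θ/2)]]; θ = 5.23, cos(θ/2) ≈ -0.864525, sin(θ/2) ≈ 0.502591.
With a = amp(|0⟩) = 0.7632 and b = amp(|1⟩) = (-0.5227 + 0.3798i):
new amp(|0⟩) = (-0.864525)·a + (-0.502591i)·b = (-0.4689 + 0.2627i)
new amp(|1⟩) = (-0.502591i)·a + (-0.864525)·b = (0.4519 - 0.7119i)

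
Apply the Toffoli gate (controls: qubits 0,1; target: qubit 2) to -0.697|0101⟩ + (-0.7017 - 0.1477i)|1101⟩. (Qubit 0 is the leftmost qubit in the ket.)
-0.697|0101⟩ + (-0.7017 - 0.1477i)|1111⟩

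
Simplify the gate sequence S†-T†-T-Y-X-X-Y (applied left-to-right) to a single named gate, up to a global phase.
S†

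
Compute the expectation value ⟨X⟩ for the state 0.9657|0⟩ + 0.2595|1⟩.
0.5012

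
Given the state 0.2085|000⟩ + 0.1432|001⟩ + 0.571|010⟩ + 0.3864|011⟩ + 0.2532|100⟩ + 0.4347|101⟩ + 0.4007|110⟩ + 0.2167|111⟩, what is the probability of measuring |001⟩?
0.02051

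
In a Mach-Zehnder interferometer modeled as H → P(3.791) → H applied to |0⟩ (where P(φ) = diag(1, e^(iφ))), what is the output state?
(0.1018 - 0.3024i)|0⟩ + (0.8982 + 0.3024i)|1⟩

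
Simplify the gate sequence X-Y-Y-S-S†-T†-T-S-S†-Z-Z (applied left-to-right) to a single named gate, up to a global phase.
X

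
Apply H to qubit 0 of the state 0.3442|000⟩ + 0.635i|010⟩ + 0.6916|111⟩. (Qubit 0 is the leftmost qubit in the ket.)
0.2434|000⟩ + 0.449i|010⟩ + 0.489|011⟩ + 0.2434|100⟩ + 0.449i|110⟩ - 0.489|111⟩

H on qubit 0 mixes each pair of kets that differ only in qubit 0: amplitudes (a, b) of (|…0…⟩, |…1…⟩) become ((a + b)/√2, (a − b)/√2). Kets absent from the input have amplitude 0.
(|000⟩, |100⟩): (a, b) = (0.3442, 0) → (0.2434, 0.2434)
(|010⟩, |110⟩): (a, b) = (0.635i, 0) → (0.449i, 0.449i)
(|011⟩, |111⟩): (a, b) = (0, 0.6916) → (0.489, -0.489)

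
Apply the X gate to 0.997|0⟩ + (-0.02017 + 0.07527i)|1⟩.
(-0.02017 + 0.07527i)|0⟩ + 0.997|1⟩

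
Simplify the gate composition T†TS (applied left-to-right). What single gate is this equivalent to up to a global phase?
S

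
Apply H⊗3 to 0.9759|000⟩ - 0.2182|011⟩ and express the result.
0.2679|000⟩ + 0.4222|001⟩ + 0.4222|010⟩ + 0.2679|011⟩ + 0.2679|100⟩ + 0.4222|101⟩ + 0.4222|110⟩ + 0.2679|111⟩

H⊗3 gives amp(|y⟩) = (1/2√2) Σ_x (−1)^(x·y) amp(|x⟩), where x·y is the number of positions in which both x and y have a 1.
|000⟩: (0.9759 - 0.2182)/(2√2) = 0.2679
|001⟩: (0.9759 + 0.2182)/(2√2) = 0.4222
|010⟩: (0.9759 + 0.2182)/(2√2) = 0.4222
|011⟩: (0.9759 - 0.2182)/(2√2) = 0.2679
|100⟩: (0.9759 - 0.2182)/(2√2) = 0.2679
|101⟩: (0.9759 + 0.2182)/(2√2) = 0.4222
|110⟩: (0.9759 + 0.2182)/(2√2) = 0.4222
|111⟩: (0.9759 - 0.2182)/(2√2) = 0.2679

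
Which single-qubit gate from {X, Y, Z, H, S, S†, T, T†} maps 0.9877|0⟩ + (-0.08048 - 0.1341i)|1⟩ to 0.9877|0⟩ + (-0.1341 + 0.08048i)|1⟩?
S†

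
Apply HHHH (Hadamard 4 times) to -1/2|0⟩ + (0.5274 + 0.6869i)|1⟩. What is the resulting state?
-1/2|0⟩ + (0.5274 + 0.6869i)|1⟩

H² = I, so an even number of Hadamards cancels: H^4 = I and the state is unchanged.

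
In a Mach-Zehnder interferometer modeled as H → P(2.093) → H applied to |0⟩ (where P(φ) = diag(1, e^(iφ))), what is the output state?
(0.2506 + 0.4334i)|0⟩ + (0.7494 - 0.4334i)|1⟩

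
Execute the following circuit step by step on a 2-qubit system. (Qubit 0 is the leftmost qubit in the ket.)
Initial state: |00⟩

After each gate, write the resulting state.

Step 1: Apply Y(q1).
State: i|01⟩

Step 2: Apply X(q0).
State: i|11⟩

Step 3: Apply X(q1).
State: i|10⟩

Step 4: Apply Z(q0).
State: -i|10⟩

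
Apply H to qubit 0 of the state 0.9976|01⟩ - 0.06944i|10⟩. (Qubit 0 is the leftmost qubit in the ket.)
-0.0491i|00⟩ + 0.7054|01⟩ + 0.0491i|10⟩ + 0.7054|11⟩

H on qubit 0 mixes each pair of kets that differ only in qubit 0: amplitudes (a, b) of (|…0…⟩, |…1…⟩) become ((a + b)/√2, (a − b)/√2). Kets absent from the input have amplitude 0.
(|00⟩, |10⟩): (a, b) = (0, -0.06944i) → (-0.0491i, 0.0491i)
(|01⟩, |11⟩): (a, b) = (0.9976, 0) → (0.7054, 0.7054)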